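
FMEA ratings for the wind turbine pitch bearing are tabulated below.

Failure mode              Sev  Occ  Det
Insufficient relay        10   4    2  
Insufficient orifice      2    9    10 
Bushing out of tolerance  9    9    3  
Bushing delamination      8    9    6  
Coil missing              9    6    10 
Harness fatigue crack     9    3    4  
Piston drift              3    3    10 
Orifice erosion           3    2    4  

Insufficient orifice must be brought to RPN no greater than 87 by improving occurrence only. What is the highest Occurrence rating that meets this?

Insufficient orifice: S=2, O=9, D=10 → current RPN = 180.
Fixed product = 20. Need 20 × O ≤ 87, so O ≤ 87/20 = 4.35.
Maximum integer Occurrence rating = 4 (gives RPN 80; O=5 would give 100 > 87).

4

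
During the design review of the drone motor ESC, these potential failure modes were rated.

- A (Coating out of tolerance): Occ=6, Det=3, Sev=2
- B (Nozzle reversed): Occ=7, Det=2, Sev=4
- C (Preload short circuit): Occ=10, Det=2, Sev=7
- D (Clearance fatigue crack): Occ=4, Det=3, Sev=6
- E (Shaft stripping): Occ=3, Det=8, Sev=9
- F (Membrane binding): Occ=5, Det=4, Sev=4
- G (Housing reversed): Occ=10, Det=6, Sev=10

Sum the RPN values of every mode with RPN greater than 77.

RPN = Severity × Occurrence × Detection:
  A: 2 × 6 × 3 = 36
  B: 4 × 7 × 2 = 56
  C: 7 × 10 × 2 = 140
  D: 6 × 4 × 3 = 72
  E: 9 × 3 × 8 = 216
  F: 4 × 5 × 4 = 80
  G: 10 × 10 × 6 = 600
RPN > 77: C (140), E (216), F (80), G (600).
Sum: 140 + 216 + 80 + 600 = 1036.

1036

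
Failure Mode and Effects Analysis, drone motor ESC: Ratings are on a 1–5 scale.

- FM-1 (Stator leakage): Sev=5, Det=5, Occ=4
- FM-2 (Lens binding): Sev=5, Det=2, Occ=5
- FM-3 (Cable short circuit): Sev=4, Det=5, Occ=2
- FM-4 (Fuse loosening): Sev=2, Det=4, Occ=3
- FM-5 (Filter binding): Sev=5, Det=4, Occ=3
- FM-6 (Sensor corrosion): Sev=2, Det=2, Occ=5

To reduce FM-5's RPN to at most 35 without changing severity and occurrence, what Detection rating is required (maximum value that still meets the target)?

FM-5: S=5, O=3, D=4 → current RPN = 60.
Fixed product = 15. Need 15 × D ≤ 35, so D ≤ 35/15 = 2.33.
Maximum integer Detection rating = 2 (gives RPN 30; D=3 would give 45 > 35).

2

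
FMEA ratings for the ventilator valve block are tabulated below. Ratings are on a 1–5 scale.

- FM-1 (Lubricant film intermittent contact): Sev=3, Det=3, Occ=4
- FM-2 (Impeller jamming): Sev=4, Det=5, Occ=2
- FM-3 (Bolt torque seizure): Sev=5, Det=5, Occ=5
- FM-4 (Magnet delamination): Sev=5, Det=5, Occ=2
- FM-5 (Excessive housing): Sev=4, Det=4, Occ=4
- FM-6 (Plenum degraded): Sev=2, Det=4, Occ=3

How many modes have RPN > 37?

RPN = Severity × Occurrence × Detection:
  FM-1: 3 × 4 × 3 = 36
  FM-2: 4 × 2 × 5 = 40
  FM-3: 5 × 5 × 5 = 125
  FM-4: 5 × 2 × 5 = 50
  FM-5: 4 × 4 × 4 = 64
  FM-6: 2 × 3 × 4 = 24
Modes with RPN > 37: FM-2 (40), FM-3 (125), FM-4 (50), FM-5 (64) → 4.

4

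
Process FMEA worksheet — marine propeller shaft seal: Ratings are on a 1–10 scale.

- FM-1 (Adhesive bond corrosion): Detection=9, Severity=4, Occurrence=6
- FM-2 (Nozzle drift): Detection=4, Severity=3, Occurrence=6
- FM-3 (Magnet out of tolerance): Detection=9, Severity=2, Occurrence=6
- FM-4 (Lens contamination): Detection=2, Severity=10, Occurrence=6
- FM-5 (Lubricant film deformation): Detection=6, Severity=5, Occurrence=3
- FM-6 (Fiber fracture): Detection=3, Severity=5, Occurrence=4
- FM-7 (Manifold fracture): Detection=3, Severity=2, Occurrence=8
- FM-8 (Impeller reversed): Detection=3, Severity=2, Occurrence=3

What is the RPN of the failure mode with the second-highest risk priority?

120

RPN = Severity × Occurrence × Detection:
  FM-1: 4 × 6 × 9 = 216
  FM-2: 3 × 6 × 4 = 72
  FM-3: 2 × 6 × 9 = 108
  FM-4: 10 × 6 × 2 = 120
  FM-5: 5 × 3 × 6 = 90
  FM-6: 5 × 4 × 3 = 60
  FM-7: 2 × 8 × 3 = 48
  FM-8: 2 × 3 × 3 = 18
Sorted descending: 216, 120, 108, 90, 72, 60, 48, 18.
The second-highest RPN is 120 (FM-4).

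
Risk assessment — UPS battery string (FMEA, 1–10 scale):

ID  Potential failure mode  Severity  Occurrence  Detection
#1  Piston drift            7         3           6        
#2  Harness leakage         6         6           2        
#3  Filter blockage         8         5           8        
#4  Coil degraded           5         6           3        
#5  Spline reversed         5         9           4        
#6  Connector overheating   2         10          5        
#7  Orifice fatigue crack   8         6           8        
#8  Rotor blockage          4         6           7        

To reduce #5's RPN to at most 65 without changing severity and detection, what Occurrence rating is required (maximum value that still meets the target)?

#5: S=5, O=9, D=4 → current RPN = 180.
Fixed product = 20. Need 20 × O ≤ 65, so O ≤ 65/20 = 3.25.
Maximum integer Occurrence rating = 3 (gives RPN 60; O=4 would give 80 > 65).

3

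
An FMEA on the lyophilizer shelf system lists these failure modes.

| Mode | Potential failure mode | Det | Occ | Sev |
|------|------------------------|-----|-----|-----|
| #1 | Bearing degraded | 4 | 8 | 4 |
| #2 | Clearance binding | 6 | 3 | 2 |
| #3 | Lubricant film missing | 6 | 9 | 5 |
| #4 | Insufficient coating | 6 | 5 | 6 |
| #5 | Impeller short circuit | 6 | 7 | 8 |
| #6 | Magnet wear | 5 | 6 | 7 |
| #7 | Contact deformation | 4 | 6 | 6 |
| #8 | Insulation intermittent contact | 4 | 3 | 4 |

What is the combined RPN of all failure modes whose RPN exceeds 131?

RPN = Severity × Occurrence × Detection:
  #1: 4 × 8 × 4 = 128
  #2: 2 × 3 × 6 = 36
  #3: 5 × 9 × 6 = 270
  #4: 6 × 5 × 6 = 180
  #5: 8 × 7 × 6 = 336
  #6: 7 × 6 × 5 = 210
  #7: 6 × 6 × 4 = 144
  #8: 4 × 3 × 4 = 48
RPN > 131: #3 (270), #4 (180), #5 (336), #6 (210), #7 (144).
Sum: 270 + 180 + 336 + 210 + 144 = 1140.

1140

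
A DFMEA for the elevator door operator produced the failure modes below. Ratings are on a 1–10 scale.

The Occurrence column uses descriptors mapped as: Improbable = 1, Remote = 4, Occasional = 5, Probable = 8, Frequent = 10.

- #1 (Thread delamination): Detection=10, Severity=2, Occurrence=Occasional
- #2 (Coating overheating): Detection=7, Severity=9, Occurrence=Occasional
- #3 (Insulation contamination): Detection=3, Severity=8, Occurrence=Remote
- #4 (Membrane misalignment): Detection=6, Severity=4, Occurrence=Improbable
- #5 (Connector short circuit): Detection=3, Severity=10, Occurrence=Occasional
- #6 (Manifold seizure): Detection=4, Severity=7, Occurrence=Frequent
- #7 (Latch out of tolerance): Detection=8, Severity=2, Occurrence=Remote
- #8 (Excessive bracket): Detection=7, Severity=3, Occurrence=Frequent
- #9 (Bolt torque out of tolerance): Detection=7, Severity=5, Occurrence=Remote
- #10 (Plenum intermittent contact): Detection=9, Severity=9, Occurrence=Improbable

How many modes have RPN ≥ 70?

8

RPN = Severity × Occurrence × Detection:
  #1: 2 × 5 × 10 = 100
  #2: 9 × 5 × 7 = 315
  #3: 8 × 4 × 3 = 96
  #4: 4 × 1 × 6 = 24
  #5: 10 × 5 × 3 = 150
  #6: 7 × 10 × 4 = 280
  #7: 2 × 4 × 8 = 64
  #8: 3 × 10 × 7 = 210
  #9: 5 × 4 × 7 = 140
  #10: 9 × 1 × 9 = 81
Modes with RPN ≥ 70: #1 (100), #2 (315), #3 (96), #5 (150), #6 (280), #8 (210), #9 (140), #10 (81) → 8.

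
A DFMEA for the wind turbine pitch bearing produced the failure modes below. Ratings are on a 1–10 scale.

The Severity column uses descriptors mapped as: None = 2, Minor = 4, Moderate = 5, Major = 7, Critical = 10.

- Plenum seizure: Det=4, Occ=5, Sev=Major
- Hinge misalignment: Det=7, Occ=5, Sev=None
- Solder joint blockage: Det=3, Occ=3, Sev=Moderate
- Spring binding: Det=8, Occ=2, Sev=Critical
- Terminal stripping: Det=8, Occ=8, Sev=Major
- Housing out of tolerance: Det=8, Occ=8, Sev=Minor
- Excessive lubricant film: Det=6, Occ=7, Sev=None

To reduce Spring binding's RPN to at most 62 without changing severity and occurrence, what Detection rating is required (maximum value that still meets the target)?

Spring binding: S=10, O=2, D=8 → current RPN = 160.
Fixed product = 20. Need 20 × D ≤ 62, so D ≤ 62/20 = 3.10.
Maximum integer Detection rating = 3 (gives RPN 60; D=4 would give 80 > 62).

3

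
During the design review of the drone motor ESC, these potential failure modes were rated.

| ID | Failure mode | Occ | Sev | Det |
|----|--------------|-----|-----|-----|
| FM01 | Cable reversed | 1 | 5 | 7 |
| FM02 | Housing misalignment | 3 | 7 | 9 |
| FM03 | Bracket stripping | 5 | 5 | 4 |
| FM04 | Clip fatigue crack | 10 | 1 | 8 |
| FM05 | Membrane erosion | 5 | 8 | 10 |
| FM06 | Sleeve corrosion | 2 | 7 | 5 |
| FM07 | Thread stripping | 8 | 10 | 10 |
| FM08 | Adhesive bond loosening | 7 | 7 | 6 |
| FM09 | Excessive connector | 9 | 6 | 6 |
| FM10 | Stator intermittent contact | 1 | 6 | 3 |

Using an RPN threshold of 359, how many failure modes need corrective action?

2

RPN = Severity × Occurrence × Detection:
  FM01: 5 × 1 × 7 = 35
  FM02: 7 × 3 × 9 = 189
  FM03: 5 × 5 × 4 = 100
  FM04: 1 × 10 × 8 = 80
  FM05: 8 × 5 × 10 = 400
  FM06: 7 × 2 × 5 = 70
  FM07: 10 × 8 × 10 = 800
  FM08: 7 × 7 × 6 = 294
  FM09: 6 × 9 × 6 = 324
  FM10: 6 × 1 × 3 = 18
Modes with RPN ≥ 359: FM05 (400), FM07 (800) → 2.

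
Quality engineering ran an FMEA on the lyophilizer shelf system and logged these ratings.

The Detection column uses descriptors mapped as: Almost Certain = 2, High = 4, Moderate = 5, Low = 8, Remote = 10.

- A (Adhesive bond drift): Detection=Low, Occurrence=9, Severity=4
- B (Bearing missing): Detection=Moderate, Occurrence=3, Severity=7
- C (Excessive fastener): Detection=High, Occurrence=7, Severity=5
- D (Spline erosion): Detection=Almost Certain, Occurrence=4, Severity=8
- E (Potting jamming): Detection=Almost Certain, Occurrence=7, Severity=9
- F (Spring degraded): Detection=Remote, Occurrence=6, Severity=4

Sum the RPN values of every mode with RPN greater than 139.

668

RPN = Severity × Occurrence × Detection:
  A: 4 × 9 × 8 = 288
  B: 7 × 3 × 5 = 105
  C: 5 × 7 × 4 = 140
  D: 8 × 4 × 2 = 64
  E: 9 × 7 × 2 = 126
  F: 4 × 6 × 10 = 240
RPN > 139: A (288), C (140), F (240).
Sum: 288 + 140 + 240 = 668.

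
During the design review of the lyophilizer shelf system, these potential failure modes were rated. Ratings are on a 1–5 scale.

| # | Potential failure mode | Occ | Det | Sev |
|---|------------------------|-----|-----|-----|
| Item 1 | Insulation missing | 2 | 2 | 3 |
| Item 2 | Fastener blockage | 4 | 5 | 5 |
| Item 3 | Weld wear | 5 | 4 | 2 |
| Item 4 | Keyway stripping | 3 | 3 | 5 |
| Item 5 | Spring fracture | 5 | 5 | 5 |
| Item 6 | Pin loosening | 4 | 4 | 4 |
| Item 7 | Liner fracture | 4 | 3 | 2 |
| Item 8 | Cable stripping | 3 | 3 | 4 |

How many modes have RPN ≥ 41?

4

RPN = Severity × Occurrence × Detection:
  Item 1: 3 × 2 × 2 = 12
  Item 2: 5 × 4 × 5 = 100
  Item 3: 2 × 5 × 4 = 40
  Item 4: 5 × 3 × 3 = 45
  Item 5: 5 × 5 × 5 = 125
  Item 6: 4 × 4 × 4 = 64
  Item 7: 2 × 4 × 3 = 24
  Item 8: 4 × 3 × 3 = 36
Modes with RPN ≥ 41: Item 2 (100), Item 4 (45), Item 5 (125), Item 6 (64) → 4.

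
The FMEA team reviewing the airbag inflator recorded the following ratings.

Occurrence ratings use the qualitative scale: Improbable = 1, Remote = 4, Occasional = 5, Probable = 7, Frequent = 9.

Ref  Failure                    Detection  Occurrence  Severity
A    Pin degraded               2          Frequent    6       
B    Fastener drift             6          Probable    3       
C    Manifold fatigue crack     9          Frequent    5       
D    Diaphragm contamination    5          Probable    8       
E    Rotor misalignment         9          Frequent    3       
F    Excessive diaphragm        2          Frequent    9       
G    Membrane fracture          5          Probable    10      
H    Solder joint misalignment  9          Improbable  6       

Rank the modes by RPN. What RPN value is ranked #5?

RPN = Severity × Occurrence × Detection:
  A: 6 × 9 × 2 = 108
  B: 3 × 7 × 6 = 126
  C: 5 × 9 × 9 = 405
  D: 8 × 7 × 5 = 280
  E: 3 × 9 × 9 = 243
  F: 9 × 9 × 2 = 162
  G: 10 × 7 × 5 = 350
  H: 6 × 1 × 9 = 54
Sorted descending: 405, 350, 280, 243, 162, 126, 108, 54.
The fifth-highest RPN is 162 (F).

162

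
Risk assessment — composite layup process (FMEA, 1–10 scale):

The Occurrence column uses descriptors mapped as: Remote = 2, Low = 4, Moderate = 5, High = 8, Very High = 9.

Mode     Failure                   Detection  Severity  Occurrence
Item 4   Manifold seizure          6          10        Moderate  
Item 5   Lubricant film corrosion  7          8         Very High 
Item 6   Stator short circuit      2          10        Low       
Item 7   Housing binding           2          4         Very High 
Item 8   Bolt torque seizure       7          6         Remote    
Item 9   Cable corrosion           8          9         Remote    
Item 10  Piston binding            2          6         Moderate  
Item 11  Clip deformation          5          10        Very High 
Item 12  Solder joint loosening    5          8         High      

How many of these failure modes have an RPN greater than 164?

4

RPN = Severity × Occurrence × Detection:
  Item 4: 10 × 5 × 6 = 300
  Item 5: 8 × 9 × 7 = 504
  Item 6: 10 × 4 × 2 = 80
  Item 7: 4 × 9 × 2 = 72
  Item 8: 6 × 2 × 7 = 84
  Item 9: 9 × 2 × 8 = 144
  Item 10: 6 × 5 × 2 = 60
  Item 11: 10 × 9 × 5 = 450
  Item 12: 8 × 8 × 5 = 320
Modes with RPN > 164: Item 4 (300), Item 5 (504), Item 11 (450), Item 12 (320) → 4.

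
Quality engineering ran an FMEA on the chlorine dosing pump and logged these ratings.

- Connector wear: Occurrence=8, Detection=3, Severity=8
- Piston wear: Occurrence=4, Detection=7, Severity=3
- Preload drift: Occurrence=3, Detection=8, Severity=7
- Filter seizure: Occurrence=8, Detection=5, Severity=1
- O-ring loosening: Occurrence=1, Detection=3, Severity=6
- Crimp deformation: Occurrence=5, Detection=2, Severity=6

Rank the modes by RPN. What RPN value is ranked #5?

RPN = Severity × Occurrence × Detection:
  Connector wear: 8 × 8 × 3 = 192
  Piston wear: 3 × 4 × 7 = 84
  Preload drift: 7 × 3 × 8 = 168
  Filter seizure: 1 × 8 × 5 = 40
  O-ring loosening: 6 × 1 × 3 = 18
  Crimp deformation: 6 × 5 × 2 = 60
Sorted descending: 192, 168, 84, 60, 40, 18.
The fifth-highest RPN is 40 (Filter seizure).

40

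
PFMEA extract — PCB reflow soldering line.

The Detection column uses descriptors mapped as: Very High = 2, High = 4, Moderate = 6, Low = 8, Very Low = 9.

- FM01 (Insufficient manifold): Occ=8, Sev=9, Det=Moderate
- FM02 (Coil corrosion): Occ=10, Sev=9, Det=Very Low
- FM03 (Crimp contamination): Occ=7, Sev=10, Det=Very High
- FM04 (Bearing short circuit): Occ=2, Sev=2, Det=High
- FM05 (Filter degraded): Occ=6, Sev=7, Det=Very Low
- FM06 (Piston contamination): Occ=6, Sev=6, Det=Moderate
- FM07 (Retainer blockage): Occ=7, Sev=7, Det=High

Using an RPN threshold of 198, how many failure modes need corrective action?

4

RPN = Severity × Occurrence × Detection:
  FM01: 9 × 8 × 6 = 432
  FM02: 9 × 10 × 9 = 810
  FM03: 10 × 7 × 2 = 140
  FM04: 2 × 2 × 4 = 16
  FM05: 7 × 6 × 9 = 378
  FM06: 6 × 6 × 6 = 216
  FM07: 7 × 7 × 4 = 196
Modes with RPN ≥ 198: FM01 (432), FM02 (810), FM05 (378), FM06 (216) → 4.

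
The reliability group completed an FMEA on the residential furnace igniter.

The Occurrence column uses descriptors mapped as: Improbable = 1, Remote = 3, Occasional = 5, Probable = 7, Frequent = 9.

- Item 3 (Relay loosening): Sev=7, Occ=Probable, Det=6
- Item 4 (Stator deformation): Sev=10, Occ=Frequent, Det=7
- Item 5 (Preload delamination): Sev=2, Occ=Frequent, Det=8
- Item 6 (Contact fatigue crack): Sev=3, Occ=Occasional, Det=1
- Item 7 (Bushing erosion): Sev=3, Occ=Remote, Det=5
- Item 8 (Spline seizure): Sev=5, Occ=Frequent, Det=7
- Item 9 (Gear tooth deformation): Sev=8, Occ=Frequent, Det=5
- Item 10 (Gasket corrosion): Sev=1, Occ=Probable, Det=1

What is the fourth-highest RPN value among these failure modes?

RPN = Severity × Occurrence × Detection:
  Item 3: 7 × 7 × 6 = 294
  Item 4: 10 × 9 × 7 = 630
  Item 5: 2 × 9 × 8 = 144
  Item 6: 3 × 5 × 1 = 15
  Item 7: 3 × 3 × 5 = 45
  Item 8: 5 × 9 × 7 = 315
  Item 9: 8 × 9 × 5 = 360
  Item 10: 1 × 7 × 1 = 7
Sorted descending: 630, 360, 315, 294, 144, 45, 15, 7.
The fourth-highest RPN is 294 (Item 3).

294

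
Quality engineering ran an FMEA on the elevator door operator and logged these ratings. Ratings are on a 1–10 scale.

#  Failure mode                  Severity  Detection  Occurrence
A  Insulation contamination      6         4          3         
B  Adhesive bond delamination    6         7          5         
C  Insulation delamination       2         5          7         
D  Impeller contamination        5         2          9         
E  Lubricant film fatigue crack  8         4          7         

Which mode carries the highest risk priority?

E

RPN = Severity × Occurrence × Detection:
  A: 6 × 3 × 4 = 72
  B: 6 × 5 × 7 = 210
  C: 2 × 7 × 5 = 70
  D: 5 × 9 × 2 = 90
  E: 8 × 7 × 4 = 224
Highest RPN is 224 → E.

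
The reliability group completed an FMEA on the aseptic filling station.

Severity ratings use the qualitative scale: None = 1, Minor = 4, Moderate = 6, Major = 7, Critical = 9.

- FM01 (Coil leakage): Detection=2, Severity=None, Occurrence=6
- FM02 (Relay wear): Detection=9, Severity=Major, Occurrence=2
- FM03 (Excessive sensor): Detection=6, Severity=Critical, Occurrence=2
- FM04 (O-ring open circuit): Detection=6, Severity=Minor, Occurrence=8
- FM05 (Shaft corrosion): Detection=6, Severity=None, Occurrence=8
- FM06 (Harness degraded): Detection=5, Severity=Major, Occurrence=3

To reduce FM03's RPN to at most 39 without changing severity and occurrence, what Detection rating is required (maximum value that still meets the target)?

2

FM03: S=9, O=2, D=6 → current RPN = 108.
Fixed product = 18. Need 18 × D ≤ 39, so D ≤ 39/18 = 2.17.
Maximum integer Detection rating = 2 (gives RPN 36; D=3 would give 54 > 39).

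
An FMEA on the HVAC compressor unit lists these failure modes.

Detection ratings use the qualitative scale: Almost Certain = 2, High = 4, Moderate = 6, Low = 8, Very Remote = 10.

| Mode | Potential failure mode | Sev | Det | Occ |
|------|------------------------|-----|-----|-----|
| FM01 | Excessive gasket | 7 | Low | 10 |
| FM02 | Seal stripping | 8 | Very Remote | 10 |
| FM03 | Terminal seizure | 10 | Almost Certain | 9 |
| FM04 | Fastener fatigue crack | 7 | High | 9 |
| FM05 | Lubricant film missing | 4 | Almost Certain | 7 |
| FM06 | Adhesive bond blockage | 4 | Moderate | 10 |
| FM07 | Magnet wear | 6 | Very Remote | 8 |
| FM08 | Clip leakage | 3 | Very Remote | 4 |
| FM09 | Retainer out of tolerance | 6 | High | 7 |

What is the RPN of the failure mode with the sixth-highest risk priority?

180

RPN = Severity × Occurrence × Detection:
  FM01: 7 × 10 × 8 = 560
  FM02: 8 × 10 × 10 = 800
  FM03: 10 × 9 × 2 = 180
  FM04: 7 × 9 × 4 = 252
  FM05: 4 × 7 × 2 = 56
  FM06: 4 × 10 × 6 = 240
  FM07: 6 × 8 × 10 = 480
  FM08: 3 × 4 × 10 = 120
  FM09: 6 × 7 × 4 = 168
Sorted descending: 800, 560, 480, 252, 240, 180, 168, 120, 56.
The sixth-highest RPN is 180 (FM03).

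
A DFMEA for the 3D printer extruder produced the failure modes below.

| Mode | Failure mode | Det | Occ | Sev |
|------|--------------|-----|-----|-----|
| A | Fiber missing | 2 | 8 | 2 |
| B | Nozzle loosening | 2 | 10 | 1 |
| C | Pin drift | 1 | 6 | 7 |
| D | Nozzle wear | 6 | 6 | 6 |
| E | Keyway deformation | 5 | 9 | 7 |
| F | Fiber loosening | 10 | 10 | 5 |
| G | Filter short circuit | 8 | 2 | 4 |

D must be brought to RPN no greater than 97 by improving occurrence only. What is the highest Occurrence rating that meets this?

2

D: S=6, O=6, D=6 → current RPN = 216.
Fixed product = 36. Need 36 × O ≤ 97, so O ≤ 97/36 = 2.69.
Maximum integer Occurrence rating = 2 (gives RPN 72; O=3 would give 108 > 97).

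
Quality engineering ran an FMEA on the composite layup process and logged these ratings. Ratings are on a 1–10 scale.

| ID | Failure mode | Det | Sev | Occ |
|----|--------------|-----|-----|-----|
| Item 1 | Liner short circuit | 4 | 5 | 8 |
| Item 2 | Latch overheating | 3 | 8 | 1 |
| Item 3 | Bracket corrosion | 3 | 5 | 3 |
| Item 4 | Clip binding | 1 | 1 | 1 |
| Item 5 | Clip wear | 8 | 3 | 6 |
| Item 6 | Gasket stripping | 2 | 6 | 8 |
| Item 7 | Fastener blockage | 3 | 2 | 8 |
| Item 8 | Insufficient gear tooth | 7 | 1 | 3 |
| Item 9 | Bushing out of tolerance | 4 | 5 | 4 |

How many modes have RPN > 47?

5

RPN = Severity × Occurrence × Detection:
  Item 1: 5 × 8 × 4 = 160
  Item 2: 8 × 1 × 3 = 24
  Item 3: 5 × 3 × 3 = 45
  Item 4: 1 × 1 × 1 = 1
  Item 5: 3 × 6 × 8 = 144
  Item 6: 6 × 8 × 2 = 96
  Item 7: 2 × 8 × 3 = 48
  Item 8: 1 × 3 × 7 = 21
  Item 9: 5 × 4 × 4 = 80
Modes with RPN > 47: Item 1 (160), Item 5 (144), Item 6 (96), Item 7 (48), Item 9 (80) → 5.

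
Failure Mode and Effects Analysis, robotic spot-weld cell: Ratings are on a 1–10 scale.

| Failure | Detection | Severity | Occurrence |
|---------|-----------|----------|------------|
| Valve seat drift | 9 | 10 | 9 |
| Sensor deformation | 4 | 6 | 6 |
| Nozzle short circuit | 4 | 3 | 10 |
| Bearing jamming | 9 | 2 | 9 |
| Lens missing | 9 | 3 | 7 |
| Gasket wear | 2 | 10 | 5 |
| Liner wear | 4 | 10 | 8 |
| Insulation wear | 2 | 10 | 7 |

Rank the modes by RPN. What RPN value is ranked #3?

189

RPN = Severity × Occurrence × Detection:
  Valve seat drift: 10 × 9 × 9 = 810
  Sensor deformation: 6 × 6 × 4 = 144
  Nozzle short circuit: 3 × 10 × 4 = 120
  Bearing jamming: 2 × 9 × 9 = 162
  Lens missing: 3 × 7 × 9 = 189
  Gasket wear: 10 × 5 × 2 = 100
  Liner wear: 10 × 8 × 4 = 320
  Insulation wear: 10 × 7 × 2 = 140
Sorted descending: 810, 320, 189, 162, 144, 140, 120, 100.
The third-highest RPN is 189 (Lens missing).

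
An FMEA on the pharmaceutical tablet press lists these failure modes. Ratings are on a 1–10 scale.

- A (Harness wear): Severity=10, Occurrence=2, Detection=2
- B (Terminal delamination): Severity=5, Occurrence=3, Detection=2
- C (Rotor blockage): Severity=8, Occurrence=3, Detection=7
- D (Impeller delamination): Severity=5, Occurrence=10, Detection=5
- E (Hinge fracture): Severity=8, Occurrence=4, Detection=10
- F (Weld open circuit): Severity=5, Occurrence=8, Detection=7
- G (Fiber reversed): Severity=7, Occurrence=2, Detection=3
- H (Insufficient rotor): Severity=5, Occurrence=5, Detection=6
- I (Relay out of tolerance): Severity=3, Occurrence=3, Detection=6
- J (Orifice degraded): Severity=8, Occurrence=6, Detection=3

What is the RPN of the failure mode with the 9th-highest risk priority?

RPN = Severity × Occurrence × Detection:
  A: 10 × 2 × 2 = 40
  B: 5 × 3 × 2 = 30
  C: 8 × 3 × 7 = 168
  D: 5 × 10 × 5 = 250
  E: 8 × 4 × 10 = 320
  F: 5 × 8 × 7 = 280
  G: 7 × 2 × 3 = 42
  H: 5 × 5 × 6 = 150
  I: 3 × 3 × 6 = 54
  J: 8 × 6 × 3 = 144
Sorted descending: 320, 280, 250, 168, 150, 144, 54, 42, 40, 30.
The 9th-highest RPN is 40 (A).

40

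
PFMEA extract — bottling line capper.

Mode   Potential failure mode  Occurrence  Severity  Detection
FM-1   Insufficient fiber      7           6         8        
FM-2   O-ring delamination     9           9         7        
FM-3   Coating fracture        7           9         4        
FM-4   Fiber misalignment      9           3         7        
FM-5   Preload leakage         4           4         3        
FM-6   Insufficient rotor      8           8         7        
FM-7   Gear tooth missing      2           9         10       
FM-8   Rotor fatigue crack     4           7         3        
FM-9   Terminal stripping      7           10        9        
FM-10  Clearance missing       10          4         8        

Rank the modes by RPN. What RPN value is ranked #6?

RPN = Severity × Occurrence × Detection:
  FM-1: 6 × 7 × 8 = 336
  FM-2: 9 × 9 × 7 = 567
  FM-3: 9 × 7 × 4 = 252
  FM-4: 3 × 9 × 7 = 189
  FM-5: 4 × 4 × 3 = 48
  FM-6: 8 × 8 × 7 = 448
  FM-7: 9 × 2 × 10 = 180
  FM-8: 7 × 4 × 3 = 84
  FM-9: 10 × 7 × 9 = 630
  FM-10: 4 × 10 × 8 = 320
Sorted descending: 630, 567, 448, 336, 320, 252, 189, 180, 84, 48.
The sixth-highest RPN is 252 (FM-3).

252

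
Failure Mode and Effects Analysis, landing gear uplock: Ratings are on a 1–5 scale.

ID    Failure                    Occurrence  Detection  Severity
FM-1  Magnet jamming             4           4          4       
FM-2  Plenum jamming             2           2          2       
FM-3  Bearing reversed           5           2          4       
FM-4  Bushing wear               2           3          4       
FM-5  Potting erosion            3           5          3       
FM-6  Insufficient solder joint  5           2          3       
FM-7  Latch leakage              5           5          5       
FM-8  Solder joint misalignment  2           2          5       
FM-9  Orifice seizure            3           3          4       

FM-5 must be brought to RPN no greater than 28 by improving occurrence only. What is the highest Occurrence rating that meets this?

1

FM-5: S=3, O=3, D=5 → current RPN = 45.
Fixed product = 15. Need 15 × O ≤ 28, so O ≤ 28/15 = 1.87.
Maximum integer Occurrence rating = 1 (gives RPN 15; O=2 would give 30 > 28).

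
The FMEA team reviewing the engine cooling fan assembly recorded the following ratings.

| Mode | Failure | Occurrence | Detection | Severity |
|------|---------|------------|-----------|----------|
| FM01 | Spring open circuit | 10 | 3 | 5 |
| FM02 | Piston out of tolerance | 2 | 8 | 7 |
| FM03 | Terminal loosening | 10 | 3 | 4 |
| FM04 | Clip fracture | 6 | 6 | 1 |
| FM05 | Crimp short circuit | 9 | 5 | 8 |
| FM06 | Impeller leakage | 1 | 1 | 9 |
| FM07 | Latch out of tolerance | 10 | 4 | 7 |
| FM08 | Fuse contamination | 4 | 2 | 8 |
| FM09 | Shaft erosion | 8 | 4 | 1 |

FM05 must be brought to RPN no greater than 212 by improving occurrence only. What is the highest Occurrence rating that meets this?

5

FM05: S=8, O=9, D=5 → current RPN = 360.
Fixed product = 40. Need 40 × O ≤ 212, so O ≤ 212/40 = 5.30.
Maximum integer Occurrence rating = 5 (gives RPN 200; O=6 would give 240 > 212).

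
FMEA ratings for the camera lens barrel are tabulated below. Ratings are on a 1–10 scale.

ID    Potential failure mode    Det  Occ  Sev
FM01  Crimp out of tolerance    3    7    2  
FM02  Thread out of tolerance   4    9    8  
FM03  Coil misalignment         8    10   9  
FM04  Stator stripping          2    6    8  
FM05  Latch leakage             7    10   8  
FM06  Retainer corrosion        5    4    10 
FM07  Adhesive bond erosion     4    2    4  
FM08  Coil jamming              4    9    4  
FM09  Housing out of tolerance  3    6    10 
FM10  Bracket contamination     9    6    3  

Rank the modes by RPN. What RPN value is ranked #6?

RPN = Severity × Occurrence × Detection:
  FM01: 2 × 7 × 3 = 42
  FM02: 8 × 9 × 4 = 288
  FM03: 9 × 10 × 8 = 720
  FM04: 8 × 6 × 2 = 96
  FM05: 8 × 10 × 7 = 560
  FM06: 10 × 4 × 5 = 200
  FM07: 4 × 2 × 4 = 32
  FM08: 4 × 9 × 4 = 144
  FM09: 10 × 6 × 3 = 180
  FM10: 3 × 6 × 9 = 162
Sorted descending: 720, 560, 288, 200, 180, 162, 144, 96, 42, 32.
The sixth-highest RPN is 162 (FM10).

162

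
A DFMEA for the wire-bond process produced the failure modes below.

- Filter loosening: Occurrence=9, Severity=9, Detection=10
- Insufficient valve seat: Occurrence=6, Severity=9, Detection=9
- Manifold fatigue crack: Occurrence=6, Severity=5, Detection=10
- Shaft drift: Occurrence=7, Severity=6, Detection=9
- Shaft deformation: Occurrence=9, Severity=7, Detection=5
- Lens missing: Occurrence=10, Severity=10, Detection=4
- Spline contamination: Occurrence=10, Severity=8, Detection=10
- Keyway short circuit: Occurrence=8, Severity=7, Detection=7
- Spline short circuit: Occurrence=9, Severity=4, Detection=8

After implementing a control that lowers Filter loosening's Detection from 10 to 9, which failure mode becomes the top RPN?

Spline contamination

RPN = Severity × Occurrence × Detection:
  Filter loosening: 9 × 9 × 10 = 810
  Insufficient valve seat: 9 × 6 × 9 = 486
  Manifold fatigue crack: 5 × 6 × 10 = 300
  Shaft drift: 6 × 7 × 9 = 378
  Shaft deformation: 7 × 9 × 5 = 315
  Lens missing: 10 × 10 × 4 = 400
  Spline contamination: 8 × 10 × 10 = 800
  Keyway short circuit: 7 × 8 × 7 = 392
  Spline short circuit: 4 × 9 × 8 = 288
After action: Filter loosening → 9 × 9 × 9 = 729.
Revised RPNs: Spline contamination=800, Filter loosening=729, Insufficient valve seat=486, Lens missing=400, Keyway short circuit=392, Shaft drift=378, Shaft deformation=315, Manifold fatigue crack=300, Spline short circuit=288.
Highest is now Spline contamination (800).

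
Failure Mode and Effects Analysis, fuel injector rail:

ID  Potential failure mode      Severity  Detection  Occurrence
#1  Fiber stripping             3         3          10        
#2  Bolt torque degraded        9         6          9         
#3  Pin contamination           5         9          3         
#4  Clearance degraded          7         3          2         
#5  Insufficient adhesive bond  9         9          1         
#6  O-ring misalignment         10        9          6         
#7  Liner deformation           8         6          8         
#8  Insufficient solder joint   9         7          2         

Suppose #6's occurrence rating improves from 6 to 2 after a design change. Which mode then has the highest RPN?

#2

RPN = Severity × Occurrence × Detection:
  #1: 3 × 10 × 3 = 90
  #2: 9 × 9 × 6 = 486
  #3: 5 × 3 × 9 = 135
  #4: 7 × 2 × 3 = 42
  #5: 9 × 1 × 9 = 81
  #6: 10 × 6 × 9 = 540
  #7: 8 × 8 × 6 = 384
  #8: 9 × 2 × 7 = 126
After action: #6 → 10 × 2 × 9 = 180.
Revised RPNs: #2=486, #7=384, #6=180, #3=135, #8=126, #1=90, #5=81, #4=42.
Highest is now #2 (486).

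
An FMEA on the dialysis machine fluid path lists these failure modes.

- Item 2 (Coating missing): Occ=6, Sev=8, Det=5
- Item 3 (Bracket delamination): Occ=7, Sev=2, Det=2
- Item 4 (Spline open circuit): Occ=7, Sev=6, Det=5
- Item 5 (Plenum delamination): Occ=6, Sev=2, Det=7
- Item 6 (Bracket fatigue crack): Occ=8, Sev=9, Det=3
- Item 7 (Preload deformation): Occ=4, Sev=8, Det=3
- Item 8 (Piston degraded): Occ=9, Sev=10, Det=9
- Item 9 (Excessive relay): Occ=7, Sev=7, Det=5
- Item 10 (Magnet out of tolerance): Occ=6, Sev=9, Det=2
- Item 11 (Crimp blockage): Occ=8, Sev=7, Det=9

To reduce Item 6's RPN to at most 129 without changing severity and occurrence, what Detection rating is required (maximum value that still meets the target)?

1

Item 6: S=9, O=8, D=3 → current RPN = 216.
Fixed product = 72. Need 72 × D ≤ 129, so D ≤ 129/72 = 1.79.
Maximum integer Detection rating = 1 (gives RPN 72; D=2 would give 144 > 129).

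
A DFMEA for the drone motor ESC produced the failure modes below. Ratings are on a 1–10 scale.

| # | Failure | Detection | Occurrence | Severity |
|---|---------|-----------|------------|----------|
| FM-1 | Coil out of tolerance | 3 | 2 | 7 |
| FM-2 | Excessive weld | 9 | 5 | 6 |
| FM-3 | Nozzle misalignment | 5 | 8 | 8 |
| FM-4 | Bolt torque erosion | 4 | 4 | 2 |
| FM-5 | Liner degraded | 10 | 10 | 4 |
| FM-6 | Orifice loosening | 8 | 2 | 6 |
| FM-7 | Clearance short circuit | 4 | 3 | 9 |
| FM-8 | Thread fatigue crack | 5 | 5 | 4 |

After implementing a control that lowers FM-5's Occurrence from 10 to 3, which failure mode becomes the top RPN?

FM-3

RPN = Severity × Occurrence × Detection:
  FM-1: 7 × 2 × 3 = 42
  FM-2: 6 × 5 × 9 = 270
  FM-3: 8 × 8 × 5 = 320
  FM-4: 2 × 4 × 4 = 32
  FM-5: 4 × 10 × 10 = 400
  FM-6: 6 × 2 × 8 = 96
  FM-7: 9 × 3 × 4 = 108
  FM-8: 4 × 5 × 5 = 100
After action: FM-5 → 4 × 3 × 10 = 120.
Revised RPNs: FM-3=320, FM-2=270, FM-5=120, FM-7=108, FM-8=100, FM-6=96, FM-1=42, FM-4=32.
Highest is now FM-3 (320).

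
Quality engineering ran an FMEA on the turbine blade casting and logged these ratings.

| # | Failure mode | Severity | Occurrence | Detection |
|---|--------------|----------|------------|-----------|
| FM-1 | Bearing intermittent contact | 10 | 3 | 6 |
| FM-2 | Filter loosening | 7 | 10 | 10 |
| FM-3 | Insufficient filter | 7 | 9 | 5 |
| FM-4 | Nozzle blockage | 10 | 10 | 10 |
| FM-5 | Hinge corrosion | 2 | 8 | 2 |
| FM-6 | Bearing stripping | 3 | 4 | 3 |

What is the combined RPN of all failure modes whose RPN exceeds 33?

RPN = Severity × Occurrence × Detection:
  FM-1: 10 × 3 × 6 = 180
  FM-2: 7 × 10 × 10 = 700
  FM-3: 7 × 9 × 5 = 315
  FM-4: 10 × 10 × 10 = 1000
  FM-5: 2 × 8 × 2 = 32
  FM-6: 3 × 4 × 3 = 36
RPN > 33: FM-1 (180), FM-2 (700), FM-3 (315), FM-4 (1000), FM-6 (36).
Sum: 180 + 700 + 315 + 1000 + 36 = 2231.

2231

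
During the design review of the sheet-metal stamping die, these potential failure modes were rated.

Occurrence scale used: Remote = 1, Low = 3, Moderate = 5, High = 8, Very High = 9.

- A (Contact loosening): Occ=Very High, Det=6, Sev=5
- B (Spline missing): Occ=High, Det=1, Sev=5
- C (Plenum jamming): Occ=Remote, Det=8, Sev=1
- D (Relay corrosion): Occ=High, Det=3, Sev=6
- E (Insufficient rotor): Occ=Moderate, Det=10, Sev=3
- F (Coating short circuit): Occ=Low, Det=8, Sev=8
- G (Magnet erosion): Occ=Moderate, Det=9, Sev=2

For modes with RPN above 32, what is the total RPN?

886

RPN = Severity × Occurrence × Detection:
  A: 5 × 9 × 6 = 270
  B: 5 × 8 × 1 = 40
  C: 1 × 1 × 8 = 8
  D: 6 × 8 × 3 = 144
  E: 3 × 5 × 10 = 150
  F: 8 × 3 × 8 = 192
  G: 2 × 5 × 9 = 90
RPN > 32: A (270), B (40), D (144), E (150), F (192), G (90).
Sum: 270 + 40 + 144 + 150 + 192 + 90 = 886.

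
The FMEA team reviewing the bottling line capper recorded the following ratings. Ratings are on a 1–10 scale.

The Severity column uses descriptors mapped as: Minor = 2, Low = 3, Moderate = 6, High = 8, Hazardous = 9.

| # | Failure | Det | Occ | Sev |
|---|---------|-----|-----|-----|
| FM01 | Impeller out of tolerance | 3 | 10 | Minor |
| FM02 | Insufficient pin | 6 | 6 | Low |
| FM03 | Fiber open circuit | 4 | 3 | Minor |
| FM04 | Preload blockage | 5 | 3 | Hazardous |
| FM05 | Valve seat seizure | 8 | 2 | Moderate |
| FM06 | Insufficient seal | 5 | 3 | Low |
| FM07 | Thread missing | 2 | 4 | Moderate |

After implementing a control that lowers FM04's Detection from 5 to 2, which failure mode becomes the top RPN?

RPN = Severity × Occurrence × Detection:
  FM01: 2 × 10 × 3 = 60
  FM02: 3 × 6 × 6 = 108
  FM03: 2 × 3 × 4 = 24
  FM04: 9 × 3 × 5 = 135
  FM05: 6 × 2 × 8 = 96
  FM06: 3 × 3 × 5 = 45
  FM07: 6 × 4 × 2 = 48
After action: FM04 → 9 × 3 × 2 = 54.
Revised RPNs: FM02=108, FM05=96, FM01=60, FM04=54, FM07=48, FM06=45, FM03=24.
Highest is now FM02 (108).

FM02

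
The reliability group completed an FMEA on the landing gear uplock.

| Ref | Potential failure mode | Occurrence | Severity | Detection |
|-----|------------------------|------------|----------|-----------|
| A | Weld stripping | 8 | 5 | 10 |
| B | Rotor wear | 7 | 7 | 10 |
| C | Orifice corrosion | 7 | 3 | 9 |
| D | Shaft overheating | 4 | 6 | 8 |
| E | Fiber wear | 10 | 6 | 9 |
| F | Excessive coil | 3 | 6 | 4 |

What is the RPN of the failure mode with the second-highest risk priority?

490

RPN = Severity × Occurrence × Detection:
  A: 5 × 8 × 10 = 400
  B: 7 × 7 × 10 = 490
  C: 3 × 7 × 9 = 189
  D: 6 × 4 × 8 = 192
  E: 6 × 10 × 9 = 540
  F: 6 × 3 × 4 = 72
Sorted descending: 540, 490, 400, 192, 189, 72.
The second-highest RPN is 490 (B).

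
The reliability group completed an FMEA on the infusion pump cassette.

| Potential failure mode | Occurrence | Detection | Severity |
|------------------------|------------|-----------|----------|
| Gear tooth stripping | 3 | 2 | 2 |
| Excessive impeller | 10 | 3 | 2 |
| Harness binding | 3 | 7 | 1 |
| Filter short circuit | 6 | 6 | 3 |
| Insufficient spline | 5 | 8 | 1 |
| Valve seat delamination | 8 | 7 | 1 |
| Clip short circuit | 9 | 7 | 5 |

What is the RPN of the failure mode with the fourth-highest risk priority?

RPN = Severity × Occurrence × Detection:
  Gear tooth stripping: 2 × 3 × 2 = 12
  Excessive impeller: 2 × 10 × 3 = 60
  Harness binding: 1 × 3 × 7 = 21
  Filter short circuit: 3 × 6 × 6 = 108
  Insufficient spline: 1 × 5 × 8 = 40
  Valve seat delamination: 1 × 8 × 7 = 56
  Clip short circuit: 5 × 9 × 7 = 315
Sorted descending: 315, 108, 60, 56, 40, 21, 12.
The fourth-highest RPN is 56 (Valve seat delamination).

56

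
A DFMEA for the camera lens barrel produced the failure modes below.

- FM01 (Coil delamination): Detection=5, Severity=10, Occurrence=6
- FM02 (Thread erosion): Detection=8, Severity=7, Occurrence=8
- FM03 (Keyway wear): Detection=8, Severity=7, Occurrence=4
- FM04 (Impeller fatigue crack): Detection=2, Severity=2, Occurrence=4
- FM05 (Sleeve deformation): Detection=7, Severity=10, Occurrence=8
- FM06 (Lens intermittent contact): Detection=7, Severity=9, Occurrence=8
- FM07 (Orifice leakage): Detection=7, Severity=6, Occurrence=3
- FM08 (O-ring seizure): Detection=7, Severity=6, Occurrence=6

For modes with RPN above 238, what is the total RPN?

2064

RPN = Severity × Occurrence × Detection:
  FM01: 10 × 6 × 5 = 300
  FM02: 7 × 8 × 8 = 448
  FM03: 7 × 4 × 8 = 224
  FM04: 2 × 4 × 2 = 16
  FM05: 10 × 8 × 7 = 560
  FM06: 9 × 8 × 7 = 504
  FM07: 6 × 3 × 7 = 126
  FM08: 6 × 6 × 7 = 252
RPN > 238: FM01 (300), FM02 (448), FM05 (560), FM06 (504), FM08 (252).
Sum: 300 + 448 + 560 + 504 + 252 = 2064.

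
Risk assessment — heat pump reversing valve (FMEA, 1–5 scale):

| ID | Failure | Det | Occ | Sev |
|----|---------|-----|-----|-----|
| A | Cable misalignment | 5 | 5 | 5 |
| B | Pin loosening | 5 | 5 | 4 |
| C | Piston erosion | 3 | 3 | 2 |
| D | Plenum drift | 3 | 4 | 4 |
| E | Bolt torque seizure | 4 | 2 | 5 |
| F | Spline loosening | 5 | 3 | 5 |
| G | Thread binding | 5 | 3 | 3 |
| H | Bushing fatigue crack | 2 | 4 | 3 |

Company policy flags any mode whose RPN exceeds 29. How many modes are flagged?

RPN = Severity × Occurrence × Detection:
  A: 5 × 5 × 5 = 125
  B: 4 × 5 × 5 = 100
  C: 2 × 3 × 3 = 18
  D: 4 × 4 × 3 = 48
  E: 5 × 2 × 4 = 40
  F: 5 × 3 × 5 = 75
  G: 3 × 3 × 5 = 45
  H: 3 × 4 × 2 = 24
Modes with RPN > 29: A (125), B (100), D (48), E (40), F (75), G (45) → 6.

6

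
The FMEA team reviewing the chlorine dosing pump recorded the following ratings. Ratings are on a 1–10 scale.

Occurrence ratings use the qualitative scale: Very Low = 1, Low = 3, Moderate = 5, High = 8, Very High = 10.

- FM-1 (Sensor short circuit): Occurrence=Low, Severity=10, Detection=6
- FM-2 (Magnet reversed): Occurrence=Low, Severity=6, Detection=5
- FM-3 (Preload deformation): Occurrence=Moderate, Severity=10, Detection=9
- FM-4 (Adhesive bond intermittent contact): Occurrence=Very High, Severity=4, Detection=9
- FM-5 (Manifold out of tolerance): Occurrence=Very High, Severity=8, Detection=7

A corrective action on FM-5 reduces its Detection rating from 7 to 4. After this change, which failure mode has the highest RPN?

FM-3

RPN = Severity × Occurrence × Detection:
  FM-1: 10 × 3 × 6 = 180
  FM-2: 6 × 3 × 5 = 90
  FM-3: 10 × 5 × 9 = 450
  FM-4: 4 × 10 × 9 = 360
  FM-5: 8 × 10 × 7 = 560
After action: FM-5 → 8 × 10 × 4 = 320.
Revised RPNs: FM-3=450, FM-4=360, FM-5=320, FM-1=180, FM-2=90.
Highest is now FM-3 (450).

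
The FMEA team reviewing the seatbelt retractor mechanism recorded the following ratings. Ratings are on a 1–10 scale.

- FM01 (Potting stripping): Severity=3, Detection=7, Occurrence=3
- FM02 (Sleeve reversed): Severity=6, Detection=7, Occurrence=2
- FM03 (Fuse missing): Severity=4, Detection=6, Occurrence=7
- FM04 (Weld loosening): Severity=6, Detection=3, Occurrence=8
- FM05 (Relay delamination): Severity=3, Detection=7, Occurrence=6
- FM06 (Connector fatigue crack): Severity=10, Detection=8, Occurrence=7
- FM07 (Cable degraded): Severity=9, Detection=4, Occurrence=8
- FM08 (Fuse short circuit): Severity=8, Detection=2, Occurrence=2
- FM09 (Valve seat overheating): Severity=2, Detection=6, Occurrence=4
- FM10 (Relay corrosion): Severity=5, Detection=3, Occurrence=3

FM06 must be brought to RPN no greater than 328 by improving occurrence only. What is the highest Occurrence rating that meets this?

4

FM06: S=10, O=7, D=8 → current RPN = 560.
Fixed product = 80. Need 80 × O ≤ 328, so O ≤ 328/80 = 4.10.
Maximum integer Occurrence rating = 4 (gives RPN 320; O=5 would give 400 > 328).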